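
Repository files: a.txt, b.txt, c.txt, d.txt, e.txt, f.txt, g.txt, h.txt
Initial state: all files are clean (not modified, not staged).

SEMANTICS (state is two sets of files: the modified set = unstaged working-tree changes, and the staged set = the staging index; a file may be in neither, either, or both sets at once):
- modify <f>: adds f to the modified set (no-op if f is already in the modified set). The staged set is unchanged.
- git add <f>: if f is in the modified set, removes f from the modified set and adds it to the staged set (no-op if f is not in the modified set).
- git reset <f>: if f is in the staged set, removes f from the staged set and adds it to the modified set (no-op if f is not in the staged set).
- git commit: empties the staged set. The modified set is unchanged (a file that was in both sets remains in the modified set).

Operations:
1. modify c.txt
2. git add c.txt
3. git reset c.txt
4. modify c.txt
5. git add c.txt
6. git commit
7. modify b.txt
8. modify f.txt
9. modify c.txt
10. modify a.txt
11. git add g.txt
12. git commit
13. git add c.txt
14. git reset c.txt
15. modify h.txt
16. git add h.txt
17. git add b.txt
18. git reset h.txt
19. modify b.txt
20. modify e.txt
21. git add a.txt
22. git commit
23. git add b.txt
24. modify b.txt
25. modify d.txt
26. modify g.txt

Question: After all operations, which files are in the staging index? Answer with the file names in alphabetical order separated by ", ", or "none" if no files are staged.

Answer: b.txt

Derivation:
After op 1 (modify c.txt): modified={c.txt} staged={none}
After op 2 (git add c.txt): modified={none} staged={c.txt}
After op 3 (git reset c.txt): modified={c.txt} staged={none}
After op 4 (modify c.txt): modified={c.txt} staged={none}
After op 5 (git add c.txt): modified={none} staged={c.txt}
After op 6 (git commit): modified={none} staged={none}
After op 7 (modify b.txt): modified={b.txt} staged={none}
After op 8 (modify f.txt): modified={b.txt, f.txt} staged={none}
After op 9 (modify c.txt): modified={b.txt, c.txt, f.txt} staged={none}
After op 10 (modify a.txt): modified={a.txt, b.txt, c.txt, f.txt} staged={none}
After op 11 (git add g.txt): modified={a.txt, b.txt, c.txt, f.txt} staged={none}
After op 12 (git commit): modified={a.txt, b.txt, c.txt, f.txt} staged={none}
After op 13 (git add c.txt): modified={a.txt, b.txt, f.txt} staged={c.txt}
After op 14 (git reset c.txt): modified={a.txt, b.txt, c.txt, f.txt} staged={none}
After op 15 (modify h.txt): modified={a.txt, b.txt, c.txt, f.txt, h.txt} staged={none}
After op 16 (git add h.txt): modified={a.txt, b.txt, c.txt, f.txt} staged={h.txt}
After op 17 (git add b.txt): modified={a.txt, c.txt, f.txt} staged={b.txt, h.txt}
After op 18 (git reset h.txt): modified={a.txt, c.txt, f.txt, h.txt} staged={b.txt}
After op 19 (modify b.txt): modified={a.txt, b.txt, c.txt, f.txt, h.txt} staged={b.txt}
After op 20 (modify e.txt): modified={a.txt, b.txt, c.txt, e.txt, f.txt, h.txt} staged={b.txt}
After op 21 (git add a.txt): modified={b.txt, c.txt, e.txt, f.txt, h.txt} staged={a.txt, b.txt}
After op 22 (git commit): modified={b.txt, c.txt, e.txt, f.txt, h.txt} staged={none}
After op 23 (git add b.txt): modified={c.txt, e.txt, f.txt, h.txt} staged={b.txt}
After op 24 (modify b.txt): modified={b.txt, c.txt, e.txt, f.txt, h.txt} staged={b.txt}
After op 25 (modify d.txt): modified={b.txt, c.txt, d.txt, e.txt, f.txt, h.txt} staged={b.txt}
After op 26 (modify g.txt): modified={b.txt, c.txt, d.txt, e.txt, f.txt, g.txt, h.txt} staged={b.txt}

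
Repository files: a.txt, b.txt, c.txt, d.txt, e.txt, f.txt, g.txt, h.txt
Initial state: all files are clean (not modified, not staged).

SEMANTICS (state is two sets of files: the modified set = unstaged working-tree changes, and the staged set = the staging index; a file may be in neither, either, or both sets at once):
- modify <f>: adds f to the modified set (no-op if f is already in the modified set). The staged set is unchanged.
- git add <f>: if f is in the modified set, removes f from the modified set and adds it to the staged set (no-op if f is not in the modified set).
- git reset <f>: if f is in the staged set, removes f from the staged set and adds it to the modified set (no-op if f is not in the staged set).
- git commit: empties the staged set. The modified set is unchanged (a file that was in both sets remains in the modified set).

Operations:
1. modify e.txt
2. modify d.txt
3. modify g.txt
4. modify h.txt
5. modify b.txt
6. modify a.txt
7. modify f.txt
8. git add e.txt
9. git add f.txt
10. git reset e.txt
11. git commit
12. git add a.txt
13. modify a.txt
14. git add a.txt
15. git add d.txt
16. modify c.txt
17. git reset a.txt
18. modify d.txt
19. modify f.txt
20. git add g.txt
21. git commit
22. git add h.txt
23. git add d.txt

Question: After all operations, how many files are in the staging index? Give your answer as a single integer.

Answer: 2

Derivation:
After op 1 (modify e.txt): modified={e.txt} staged={none}
After op 2 (modify d.txt): modified={d.txt, e.txt} staged={none}
After op 3 (modify g.txt): modified={d.txt, e.txt, g.txt} staged={none}
After op 4 (modify h.txt): modified={d.txt, e.txt, g.txt, h.txt} staged={none}
After op 5 (modify b.txt): modified={b.txt, d.txt, e.txt, g.txt, h.txt} staged={none}
After op 6 (modify a.txt): modified={a.txt, b.txt, d.txt, e.txt, g.txt, h.txt} staged={none}
After op 7 (modify f.txt): modified={a.txt, b.txt, d.txt, e.txt, f.txt, g.txt, h.txt} staged={none}
After op 8 (git add e.txt): modified={a.txt, b.txt, d.txt, f.txt, g.txt, h.txt} staged={e.txt}
After op 9 (git add f.txt): modified={a.txt, b.txt, d.txt, g.txt, h.txt} staged={e.txt, f.txt}
After op 10 (git reset e.txt): modified={a.txt, b.txt, d.txt, e.txt, g.txt, h.txt} staged={f.txt}
After op 11 (git commit): modified={a.txt, b.txt, d.txt, e.txt, g.txt, h.txt} staged={none}
After op 12 (git add a.txt): modified={b.txt, d.txt, e.txt, g.txt, h.txt} staged={a.txt}
After op 13 (modify a.txt): modified={a.txt, b.txt, d.txt, e.txt, g.txt, h.txt} staged={a.txt}
After op 14 (git add a.txt): modified={b.txt, d.txt, e.txt, g.txt, h.txt} staged={a.txt}
After op 15 (git add d.txt): modified={b.txt, e.txt, g.txt, h.txt} staged={a.txt, d.txt}
After op 16 (modify c.txt): modified={b.txt, c.txt, e.txt, g.txt, h.txt} staged={a.txt, d.txt}
After op 17 (git reset a.txt): modified={a.txt, b.txt, c.txt, e.txt, g.txt, h.txt} staged={d.txt}
After op 18 (modify d.txt): modified={a.txt, b.txt, c.txt, d.txt, e.txt, g.txt, h.txt} staged={d.txt}
After op 19 (modify f.txt): modified={a.txt, b.txt, c.txt, d.txt, e.txt, f.txt, g.txt, h.txt} staged={d.txt}
After op 20 (git add g.txt): modified={a.txt, b.txt, c.txt, d.txt, e.txt, f.txt, h.txt} staged={d.txt, g.txt}
After op 21 (git commit): modified={a.txt, b.txt, c.txt, d.txt, e.txt, f.txt, h.txt} staged={none}
After op 22 (git add h.txt): modified={a.txt, b.txt, c.txt, d.txt, e.txt, f.txt} staged={h.txt}
After op 23 (git add d.txt): modified={a.txt, b.txt, c.txt, e.txt, f.txt} staged={d.txt, h.txt}
Final staged set: {d.txt, h.txt} -> count=2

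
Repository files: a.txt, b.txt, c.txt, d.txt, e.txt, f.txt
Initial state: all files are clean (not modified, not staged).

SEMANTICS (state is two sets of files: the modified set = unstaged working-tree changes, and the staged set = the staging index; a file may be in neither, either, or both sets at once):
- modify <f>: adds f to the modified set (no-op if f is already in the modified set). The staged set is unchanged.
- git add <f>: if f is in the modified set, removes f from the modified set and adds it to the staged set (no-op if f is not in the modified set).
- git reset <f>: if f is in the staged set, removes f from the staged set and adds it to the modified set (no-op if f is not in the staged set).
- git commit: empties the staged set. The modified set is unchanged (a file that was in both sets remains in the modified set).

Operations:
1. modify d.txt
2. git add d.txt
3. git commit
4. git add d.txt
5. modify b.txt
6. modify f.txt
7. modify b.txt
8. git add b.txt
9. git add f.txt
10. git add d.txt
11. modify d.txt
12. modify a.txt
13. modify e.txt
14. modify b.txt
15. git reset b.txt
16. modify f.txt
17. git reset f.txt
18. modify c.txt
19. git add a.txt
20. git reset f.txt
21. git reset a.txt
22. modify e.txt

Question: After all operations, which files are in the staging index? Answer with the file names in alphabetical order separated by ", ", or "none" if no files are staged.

Answer: none

Derivation:
After op 1 (modify d.txt): modified={d.txt} staged={none}
After op 2 (git add d.txt): modified={none} staged={d.txt}
After op 3 (git commit): modified={none} staged={none}
After op 4 (git add d.txt): modified={none} staged={none}
After op 5 (modify b.txt): modified={b.txt} staged={none}
After op 6 (modify f.txt): modified={b.txt, f.txt} staged={none}
After op 7 (modify b.txt): modified={b.txt, f.txt} staged={none}
After op 8 (git add b.txt): modified={f.txt} staged={b.txt}
After op 9 (git add f.txt): modified={none} staged={b.txt, f.txt}
After op 10 (git add d.txt): modified={none} staged={b.txt, f.txt}
After op 11 (modify d.txt): modified={d.txt} staged={b.txt, f.txt}
After op 12 (modify a.txt): modified={a.txt, d.txt} staged={b.txt, f.txt}
After op 13 (modify e.txt): modified={a.txt, d.txt, e.txt} staged={b.txt, f.txt}
After op 14 (modify b.txt): modified={a.txt, b.txt, d.txt, e.txt} staged={b.txt, f.txt}
After op 15 (git reset b.txt): modified={a.txt, b.txt, d.txt, e.txt} staged={f.txt}
After op 16 (modify f.txt): modified={a.txt, b.txt, d.txt, e.txt, f.txt} staged={f.txt}
After op 17 (git reset f.txt): modified={a.txt, b.txt, d.txt, e.txt, f.txt} staged={none}
After op 18 (modify c.txt): modified={a.txt, b.txt, c.txt, d.txt, e.txt, f.txt} staged={none}
After op 19 (git add a.txt): modified={b.txt, c.txt, d.txt, e.txt, f.txt} staged={a.txt}
After op 20 (git reset f.txt): modified={b.txt, c.txt, d.txt, e.txt, f.txt} staged={a.txt}
After op 21 (git reset a.txt): modified={a.txt, b.txt, c.txt, d.txt, e.txt, f.txt} staged={none}
After op 22 (modify e.txt): modified={a.txt, b.txt, c.txt, d.txt, e.txt, f.txt} staged={none}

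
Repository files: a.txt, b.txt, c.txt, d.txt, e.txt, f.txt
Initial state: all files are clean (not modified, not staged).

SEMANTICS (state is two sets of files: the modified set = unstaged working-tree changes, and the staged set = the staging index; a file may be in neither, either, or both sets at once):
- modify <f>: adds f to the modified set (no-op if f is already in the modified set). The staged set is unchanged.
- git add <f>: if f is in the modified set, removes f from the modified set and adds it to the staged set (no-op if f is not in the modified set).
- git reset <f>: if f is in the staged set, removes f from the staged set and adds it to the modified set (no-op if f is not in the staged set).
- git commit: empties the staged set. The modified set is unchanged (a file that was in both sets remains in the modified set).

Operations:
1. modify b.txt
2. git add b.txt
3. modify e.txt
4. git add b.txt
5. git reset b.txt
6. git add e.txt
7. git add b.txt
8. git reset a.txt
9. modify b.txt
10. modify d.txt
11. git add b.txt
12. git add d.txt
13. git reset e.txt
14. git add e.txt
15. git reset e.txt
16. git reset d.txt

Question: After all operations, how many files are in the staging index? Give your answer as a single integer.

After op 1 (modify b.txt): modified={b.txt} staged={none}
After op 2 (git add b.txt): modified={none} staged={b.txt}
After op 3 (modify e.txt): modified={e.txt} staged={b.txt}
After op 4 (git add b.txt): modified={e.txt} staged={b.txt}
After op 5 (git reset b.txt): modified={b.txt, e.txt} staged={none}
After op 6 (git add e.txt): modified={b.txt} staged={e.txt}
After op 7 (git add b.txt): modified={none} staged={b.txt, e.txt}
After op 8 (git reset a.txt): modified={none} staged={b.txt, e.txt}
After op 9 (modify b.txt): modified={b.txt} staged={b.txt, e.txt}
After op 10 (modify d.txt): modified={b.txt, d.txt} staged={b.txt, e.txt}
After op 11 (git add b.txt): modified={d.txt} staged={b.txt, e.txt}
After op 12 (git add d.txt): modified={none} staged={b.txt, d.txt, e.txt}
After op 13 (git reset e.txt): modified={e.txt} staged={b.txt, d.txt}
After op 14 (git add e.txt): modified={none} staged={b.txt, d.txt, e.txt}
After op 15 (git reset e.txt): modified={e.txt} staged={b.txt, d.txt}
After op 16 (git reset d.txt): modified={d.txt, e.txt} staged={b.txt}
Final staged set: {b.txt} -> count=1

Answer: 1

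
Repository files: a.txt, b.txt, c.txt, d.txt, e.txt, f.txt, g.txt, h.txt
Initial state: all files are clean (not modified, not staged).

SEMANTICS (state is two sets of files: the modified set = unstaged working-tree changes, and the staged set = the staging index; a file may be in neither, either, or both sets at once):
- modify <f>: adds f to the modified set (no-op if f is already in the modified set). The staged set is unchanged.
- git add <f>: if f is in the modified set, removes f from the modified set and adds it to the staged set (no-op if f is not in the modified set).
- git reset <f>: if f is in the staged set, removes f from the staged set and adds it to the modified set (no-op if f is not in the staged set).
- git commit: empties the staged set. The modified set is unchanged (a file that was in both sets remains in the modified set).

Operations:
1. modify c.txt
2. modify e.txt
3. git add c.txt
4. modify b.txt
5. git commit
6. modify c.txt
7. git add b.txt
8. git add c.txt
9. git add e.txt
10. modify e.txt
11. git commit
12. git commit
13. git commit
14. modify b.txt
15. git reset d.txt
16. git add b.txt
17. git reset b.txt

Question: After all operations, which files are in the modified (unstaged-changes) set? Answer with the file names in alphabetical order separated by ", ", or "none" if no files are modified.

Answer: b.txt, e.txt

Derivation:
After op 1 (modify c.txt): modified={c.txt} staged={none}
After op 2 (modify e.txt): modified={c.txt, e.txt} staged={none}
After op 3 (git add c.txt): modified={e.txt} staged={c.txt}
After op 4 (modify b.txt): modified={b.txt, e.txt} staged={c.txt}
After op 5 (git commit): modified={b.txt, e.txt} staged={none}
After op 6 (modify c.txt): modified={b.txt, c.txt, e.txt} staged={none}
After op 7 (git add b.txt): modified={c.txt, e.txt} staged={b.txt}
After op 8 (git add c.txt): modified={e.txt} staged={b.txt, c.txt}
After op 9 (git add e.txt): modified={none} staged={b.txt, c.txt, e.txt}
After op 10 (modify e.txt): modified={e.txt} staged={b.txt, c.txt, e.txt}
After op 11 (git commit): modified={e.txt} staged={none}
After op 12 (git commit): modified={e.txt} staged={none}
After op 13 (git commit): modified={e.txt} staged={none}
After op 14 (modify b.txt): modified={b.txt, e.txt} staged={none}
After op 15 (git reset d.txt): modified={b.txt, e.txt} staged={none}
After op 16 (git add b.txt): modified={e.txt} staged={b.txt}
After op 17 (git reset b.txt): modified={b.txt, e.txt} staged={none}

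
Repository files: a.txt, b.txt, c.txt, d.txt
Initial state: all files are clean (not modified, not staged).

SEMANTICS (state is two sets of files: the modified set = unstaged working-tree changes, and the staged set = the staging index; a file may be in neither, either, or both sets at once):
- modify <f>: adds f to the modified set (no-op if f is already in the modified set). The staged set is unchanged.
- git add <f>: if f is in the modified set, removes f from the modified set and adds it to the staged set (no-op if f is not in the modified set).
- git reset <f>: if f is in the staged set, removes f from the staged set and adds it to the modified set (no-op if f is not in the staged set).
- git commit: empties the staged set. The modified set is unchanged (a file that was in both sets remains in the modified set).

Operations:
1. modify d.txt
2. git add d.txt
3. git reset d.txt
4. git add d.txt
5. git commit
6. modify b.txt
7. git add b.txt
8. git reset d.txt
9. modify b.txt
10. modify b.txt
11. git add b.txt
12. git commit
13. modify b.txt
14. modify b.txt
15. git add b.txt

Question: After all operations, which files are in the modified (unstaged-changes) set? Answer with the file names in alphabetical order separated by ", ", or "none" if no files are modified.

After op 1 (modify d.txt): modified={d.txt} staged={none}
After op 2 (git add d.txt): modified={none} staged={d.txt}
After op 3 (git reset d.txt): modified={d.txt} staged={none}
After op 4 (git add d.txt): modified={none} staged={d.txt}
After op 5 (git commit): modified={none} staged={none}
After op 6 (modify b.txt): modified={b.txt} staged={none}
After op 7 (git add b.txt): modified={none} staged={b.txt}
After op 8 (git reset d.txt): modified={none} staged={b.txt}
After op 9 (modify b.txt): modified={b.txt} staged={b.txt}
After op 10 (modify b.txt): modified={b.txt} staged={b.txt}
After op 11 (git add b.txt): modified={none} staged={b.txt}
After op 12 (git commit): modified={none} staged={none}
After op 13 (modify b.txt): modified={b.txt} staged={none}
After op 14 (modify b.txt): modified={b.txt} staged={none}
After op 15 (git add b.txt): modified={none} staged={b.txt}

Answer: none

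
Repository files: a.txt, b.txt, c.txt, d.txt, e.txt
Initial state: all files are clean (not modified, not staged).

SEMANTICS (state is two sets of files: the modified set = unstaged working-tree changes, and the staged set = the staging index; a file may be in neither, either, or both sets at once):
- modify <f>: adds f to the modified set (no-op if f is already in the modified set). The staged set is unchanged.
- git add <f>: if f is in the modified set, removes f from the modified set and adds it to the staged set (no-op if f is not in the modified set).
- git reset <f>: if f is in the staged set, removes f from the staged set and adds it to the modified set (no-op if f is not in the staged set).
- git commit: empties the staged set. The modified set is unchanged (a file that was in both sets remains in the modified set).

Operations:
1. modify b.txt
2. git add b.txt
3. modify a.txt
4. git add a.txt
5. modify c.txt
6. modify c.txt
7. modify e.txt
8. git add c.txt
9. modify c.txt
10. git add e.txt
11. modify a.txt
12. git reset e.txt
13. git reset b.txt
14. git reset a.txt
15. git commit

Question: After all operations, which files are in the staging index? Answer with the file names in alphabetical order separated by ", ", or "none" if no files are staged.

Answer: none

Derivation:
After op 1 (modify b.txt): modified={b.txt} staged={none}
After op 2 (git add b.txt): modified={none} staged={b.txt}
After op 3 (modify a.txt): modified={a.txt} staged={b.txt}
After op 4 (git add a.txt): modified={none} staged={a.txt, b.txt}
After op 5 (modify c.txt): modified={c.txt} staged={a.txt, b.txt}
After op 6 (modify c.txt): modified={c.txt} staged={a.txt, b.txt}
After op 7 (modify e.txt): modified={c.txt, e.txt} staged={a.txt, b.txt}
After op 8 (git add c.txt): modified={e.txt} staged={a.txt, b.txt, c.txt}
After op 9 (modify c.txt): modified={c.txt, e.txt} staged={a.txt, b.txt, c.txt}
After op 10 (git add e.txt): modified={c.txt} staged={a.txt, b.txt, c.txt, e.txt}
After op 11 (modify a.txt): modified={a.txt, c.txt} staged={a.txt, b.txt, c.txt, e.txt}
After op 12 (git reset e.txt): modified={a.txt, c.txt, e.txt} staged={a.txt, b.txt, c.txt}
After op 13 (git reset b.txt): modified={a.txt, b.txt, c.txt, e.txt} staged={a.txt, c.txt}
After op 14 (git reset a.txt): modified={a.txt, b.txt, c.txt, e.txt} staged={c.txt}
After op 15 (git commit): modified={a.txt, b.txt, c.txt, e.txt} staged={none}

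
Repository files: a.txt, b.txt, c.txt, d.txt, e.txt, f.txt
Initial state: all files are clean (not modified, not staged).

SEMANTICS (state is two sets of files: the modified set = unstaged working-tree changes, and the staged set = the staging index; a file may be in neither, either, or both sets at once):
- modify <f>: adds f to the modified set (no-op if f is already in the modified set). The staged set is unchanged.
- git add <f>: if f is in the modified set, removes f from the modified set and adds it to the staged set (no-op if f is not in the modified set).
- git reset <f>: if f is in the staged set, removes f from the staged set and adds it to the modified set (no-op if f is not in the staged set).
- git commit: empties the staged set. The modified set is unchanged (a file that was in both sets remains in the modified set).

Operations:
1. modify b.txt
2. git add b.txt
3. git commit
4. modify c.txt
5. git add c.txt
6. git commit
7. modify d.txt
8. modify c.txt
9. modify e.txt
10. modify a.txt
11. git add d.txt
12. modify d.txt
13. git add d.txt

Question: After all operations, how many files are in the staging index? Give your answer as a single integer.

Answer: 1

Derivation:
After op 1 (modify b.txt): modified={b.txt} staged={none}
After op 2 (git add b.txt): modified={none} staged={b.txt}
After op 3 (git commit): modified={none} staged={none}
After op 4 (modify c.txt): modified={c.txt} staged={none}
After op 5 (git add c.txt): modified={none} staged={c.txt}
After op 6 (git commit): modified={none} staged={none}
After op 7 (modify d.txt): modified={d.txt} staged={none}
After op 8 (modify c.txt): modified={c.txt, d.txt} staged={none}
After op 9 (modify e.txt): modified={c.txt, d.txt, e.txt} staged={none}
After op 10 (modify a.txt): modified={a.txt, c.txt, d.txt, e.txt} staged={none}
After op 11 (git add d.txt): modified={a.txt, c.txt, e.txt} staged={d.txt}
After op 12 (modify d.txt): modified={a.txt, c.txt, d.txt, e.txt} staged={d.txt}
After op 13 (git add d.txt): modified={a.txt, c.txt, e.txt} staged={d.txt}
Final staged set: {d.txt} -> count=1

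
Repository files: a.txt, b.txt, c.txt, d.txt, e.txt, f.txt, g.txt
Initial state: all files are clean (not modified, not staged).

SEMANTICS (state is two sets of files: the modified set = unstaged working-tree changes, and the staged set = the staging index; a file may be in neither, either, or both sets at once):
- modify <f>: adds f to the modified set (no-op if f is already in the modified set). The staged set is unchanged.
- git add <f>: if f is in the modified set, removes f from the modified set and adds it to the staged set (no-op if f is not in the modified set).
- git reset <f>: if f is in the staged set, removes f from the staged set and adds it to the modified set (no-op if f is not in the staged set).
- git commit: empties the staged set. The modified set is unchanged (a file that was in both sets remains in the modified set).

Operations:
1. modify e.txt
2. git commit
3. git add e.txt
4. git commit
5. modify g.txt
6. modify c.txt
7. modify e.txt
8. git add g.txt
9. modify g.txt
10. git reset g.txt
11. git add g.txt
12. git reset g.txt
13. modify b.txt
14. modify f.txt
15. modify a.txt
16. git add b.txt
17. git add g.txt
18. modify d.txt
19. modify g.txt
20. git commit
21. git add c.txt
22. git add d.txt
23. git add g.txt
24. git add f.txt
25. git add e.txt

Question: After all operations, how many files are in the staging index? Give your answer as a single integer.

After op 1 (modify e.txt): modified={e.txt} staged={none}
After op 2 (git commit): modified={e.txt} staged={none}
After op 3 (git add e.txt): modified={none} staged={e.txt}
After op 4 (git commit): modified={none} staged={none}
After op 5 (modify g.txt): modified={g.txt} staged={none}
After op 6 (modify c.txt): modified={c.txt, g.txt} staged={none}
After op 7 (modify e.txt): modified={c.txt, e.txt, g.txt} staged={none}
After op 8 (git add g.txt): modified={c.txt, e.txt} staged={g.txt}
After op 9 (modify g.txt): modified={c.txt, e.txt, g.txt} staged={g.txt}
After op 10 (git reset g.txt): modified={c.txt, e.txt, g.txt} staged={none}
After op 11 (git add g.txt): modified={c.txt, e.txt} staged={g.txt}
After op 12 (git reset g.txt): modified={c.txt, e.txt, g.txt} staged={none}
After op 13 (modify b.txt): modified={b.txt, c.txt, e.txt, g.txt} staged={none}
After op 14 (modify f.txt): modified={b.txt, c.txt, e.txt, f.txt, g.txt} staged={none}
After op 15 (modify a.txt): modified={a.txt, b.txt, c.txt, e.txt, f.txt, g.txt} staged={none}
After op 16 (git add b.txt): modified={a.txt, c.txt, e.txt, f.txt, g.txt} staged={b.txt}
After op 17 (git add g.txt): modified={a.txt, c.txt, e.txt, f.txt} staged={b.txt, g.txt}
After op 18 (modify d.txt): modified={a.txt, c.txt, d.txt, e.txt, f.txt} staged={b.txt, g.txt}
After op 19 (modify g.txt): modified={a.txt, c.txt, d.txt, e.txt, f.txt, g.txt} staged={b.txt, g.txt}
After op 20 (git commit): modified={a.txt, c.txt, d.txt, e.txt, f.txt, g.txt} staged={none}
After op 21 (git add c.txt): modified={a.txt, d.txt, e.txt, f.txt, g.txt} staged={c.txt}
After op 22 (git add d.txt): modified={a.txt, e.txt, f.txt, g.txt} staged={c.txt, d.txt}
After op 23 (git add g.txt): modified={a.txt, e.txt, f.txt} staged={c.txt, d.txt, g.txt}
After op 24 (git add f.txt): modified={a.txt, e.txt} staged={c.txt, d.txt, f.txt, g.txt}
After op 25 (git add e.txt): modified={a.txt} staged={c.txt, d.txt, e.txt, f.txt, g.txt}
Final staged set: {c.txt, d.txt, e.txt, f.txt, g.txt} -> count=5

Answer: 5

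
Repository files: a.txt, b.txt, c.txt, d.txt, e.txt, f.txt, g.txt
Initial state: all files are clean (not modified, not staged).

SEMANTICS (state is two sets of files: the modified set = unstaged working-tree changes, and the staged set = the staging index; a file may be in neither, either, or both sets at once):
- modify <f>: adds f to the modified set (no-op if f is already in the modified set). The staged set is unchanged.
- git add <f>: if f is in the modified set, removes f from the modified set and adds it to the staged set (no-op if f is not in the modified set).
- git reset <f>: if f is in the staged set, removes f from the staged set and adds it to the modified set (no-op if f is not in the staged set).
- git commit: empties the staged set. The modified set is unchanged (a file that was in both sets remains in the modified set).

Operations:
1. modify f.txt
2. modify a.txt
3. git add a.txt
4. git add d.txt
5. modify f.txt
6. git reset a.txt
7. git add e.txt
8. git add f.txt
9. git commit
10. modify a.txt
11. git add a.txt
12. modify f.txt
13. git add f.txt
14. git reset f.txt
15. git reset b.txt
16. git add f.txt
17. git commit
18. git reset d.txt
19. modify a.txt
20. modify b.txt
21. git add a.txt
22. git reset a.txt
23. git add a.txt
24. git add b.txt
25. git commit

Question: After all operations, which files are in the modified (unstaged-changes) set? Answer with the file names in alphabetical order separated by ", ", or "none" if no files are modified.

After op 1 (modify f.txt): modified={f.txt} staged={none}
After op 2 (modify a.txt): modified={a.txt, f.txt} staged={none}
After op 3 (git add a.txt): modified={f.txt} staged={a.txt}
After op 4 (git add d.txt): modified={f.txt} staged={a.txt}
After op 5 (modify f.txt): modified={f.txt} staged={a.txt}
After op 6 (git reset a.txt): modified={a.txt, f.txt} staged={none}
After op 7 (git add e.txt): modified={a.txt, f.txt} staged={none}
After op 8 (git add f.txt): modified={a.txt} staged={f.txt}
After op 9 (git commit): modified={a.txt} staged={none}
After op 10 (modify a.txt): modified={a.txt} staged={none}
After op 11 (git add a.txt): modified={none} staged={a.txt}
After op 12 (modify f.txt): modified={f.txt} staged={a.txt}
After op 13 (git add f.txt): modified={none} staged={a.txt, f.txt}
After op 14 (git reset f.txt): modified={f.txt} staged={a.txt}
After op 15 (git reset b.txt): modified={f.txt} staged={a.txt}
After op 16 (git add f.txt): modified={none} staged={a.txt, f.txt}
After op 17 (git commit): modified={none} staged={none}
After op 18 (git reset d.txt): modified={none} staged={none}
After op 19 (modify a.txt): modified={a.txt} staged={none}
After op 20 (modify b.txt): modified={a.txt, b.txt} staged={none}
After op 21 (git add a.txt): modified={b.txt} staged={a.txt}
After op 22 (git reset a.txt): modified={a.txt, b.txt} staged={none}
After op 23 (git add a.txt): modified={b.txt} staged={a.txt}
After op 24 (git add b.txt): modified={none} staged={a.txt, b.txt}
After op 25 (git commit): modified={none} staged={none}

Answer: none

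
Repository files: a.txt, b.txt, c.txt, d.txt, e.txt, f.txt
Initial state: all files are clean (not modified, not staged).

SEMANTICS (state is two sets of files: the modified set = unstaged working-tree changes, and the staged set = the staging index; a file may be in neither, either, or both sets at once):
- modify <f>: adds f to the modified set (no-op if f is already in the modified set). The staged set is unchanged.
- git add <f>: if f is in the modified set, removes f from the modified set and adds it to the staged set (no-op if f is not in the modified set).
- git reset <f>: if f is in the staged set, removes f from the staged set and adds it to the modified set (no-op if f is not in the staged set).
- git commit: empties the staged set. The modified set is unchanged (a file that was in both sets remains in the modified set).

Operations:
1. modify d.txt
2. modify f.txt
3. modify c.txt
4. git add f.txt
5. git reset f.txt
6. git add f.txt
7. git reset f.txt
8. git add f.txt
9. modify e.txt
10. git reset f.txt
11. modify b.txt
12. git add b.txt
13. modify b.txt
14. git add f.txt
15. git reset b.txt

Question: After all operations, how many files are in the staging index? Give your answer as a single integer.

After op 1 (modify d.txt): modified={d.txt} staged={none}
After op 2 (modify f.txt): modified={d.txt, f.txt} staged={none}
After op 3 (modify c.txt): modified={c.txt, d.txt, f.txt} staged={none}
After op 4 (git add f.txt): modified={c.txt, d.txt} staged={f.txt}
After op 5 (git reset f.txt): modified={c.txt, d.txt, f.txt} staged={none}
After op 6 (git add f.txt): modified={c.txt, d.txt} staged={f.txt}
After op 7 (git reset f.txt): modified={c.txt, d.txt, f.txt} staged={none}
After op 8 (git add f.txt): modified={c.txt, d.txt} staged={f.txt}
After op 9 (modify e.txt): modified={c.txt, d.txt, e.txt} staged={f.txt}
After op 10 (git reset f.txt): modified={c.txt, d.txt, e.txt, f.txt} staged={none}
After op 11 (modify b.txt): modified={b.txt, c.txt, d.txt, e.txt, f.txt} staged={none}
After op 12 (git add b.txt): modified={c.txt, d.txt, e.txt, f.txt} staged={b.txt}
After op 13 (modify b.txt): modified={b.txt, c.txt, d.txt, e.txt, f.txt} staged={b.txt}
After op 14 (git add f.txt): modified={b.txt, c.txt, d.txt, e.txt} staged={b.txt, f.txt}
After op 15 (git reset b.txt): modified={b.txt, c.txt, d.txt, e.txt} staged={f.txt}
Final staged set: {f.txt} -> count=1

Answer: 1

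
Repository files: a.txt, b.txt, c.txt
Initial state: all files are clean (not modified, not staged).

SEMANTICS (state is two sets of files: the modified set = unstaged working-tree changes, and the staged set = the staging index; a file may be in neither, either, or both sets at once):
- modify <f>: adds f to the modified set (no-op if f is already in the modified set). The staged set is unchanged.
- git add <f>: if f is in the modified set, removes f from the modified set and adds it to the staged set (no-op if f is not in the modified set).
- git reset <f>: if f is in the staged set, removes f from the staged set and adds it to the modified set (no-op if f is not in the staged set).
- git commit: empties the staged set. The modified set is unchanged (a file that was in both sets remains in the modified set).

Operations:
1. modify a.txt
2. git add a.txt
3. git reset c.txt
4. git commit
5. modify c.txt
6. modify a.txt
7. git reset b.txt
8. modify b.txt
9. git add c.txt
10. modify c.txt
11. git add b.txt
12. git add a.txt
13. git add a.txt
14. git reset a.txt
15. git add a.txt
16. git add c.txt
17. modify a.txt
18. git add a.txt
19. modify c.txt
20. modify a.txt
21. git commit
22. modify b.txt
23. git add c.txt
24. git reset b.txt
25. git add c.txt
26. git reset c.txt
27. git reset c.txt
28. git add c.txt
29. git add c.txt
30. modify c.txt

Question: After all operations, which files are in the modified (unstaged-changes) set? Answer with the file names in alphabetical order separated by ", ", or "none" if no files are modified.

Answer: a.txt, b.txt, c.txt

Derivation:
After op 1 (modify a.txt): modified={a.txt} staged={none}
After op 2 (git add a.txt): modified={none} staged={a.txt}
After op 3 (git reset c.txt): modified={none} staged={a.txt}
After op 4 (git commit): modified={none} staged={none}
After op 5 (modify c.txt): modified={c.txt} staged={none}
After op 6 (modify a.txt): modified={a.txt, c.txt} staged={none}
After op 7 (git reset b.txt): modified={a.txt, c.txt} staged={none}
After op 8 (modify b.txt): modified={a.txt, b.txt, c.txt} staged={none}
After op 9 (git add c.txt): modified={a.txt, b.txt} staged={c.txt}
After op 10 (modify c.txt): modified={a.txt, b.txt, c.txt} staged={c.txt}
After op 11 (git add b.txt): modified={a.txt, c.txt} staged={b.txt, c.txt}
After op 12 (git add a.txt): modified={c.txt} staged={a.txt, b.txt, c.txt}
After op 13 (git add a.txt): modified={c.txt} staged={a.txt, b.txt, c.txt}
After op 14 (git reset a.txt): modified={a.txt, c.txt} staged={b.txt, c.txt}
After op 15 (git add a.txt): modified={c.txt} staged={a.txt, b.txt, c.txt}
After op 16 (git add c.txt): modified={none} staged={a.txt, b.txt, c.txt}
After op 17 (modify a.txt): modified={a.txt} staged={a.txt, b.txt, c.txt}
After op 18 (git add a.txt): modified={none} staged={a.txt, b.txt, c.txt}
After op 19 (modify c.txt): modified={c.txt} staged={a.txt, b.txt, c.txt}
After op 20 (modify a.txt): modified={a.txt, c.txt} staged={a.txt, b.txt, c.txt}
After op 21 (git commit): modified={a.txt, c.txt} staged={none}
After op 22 (modify b.txt): modified={a.txt, b.txt, c.txt} staged={none}
After op 23 (git add c.txt): modified={a.txt, b.txt} staged={c.txt}
After op 24 (git reset b.txt): modified={a.txt, b.txt} staged={c.txt}
After op 25 (git add c.txt): modified={a.txt, b.txt} staged={c.txt}
After op 26 (git reset c.txt): modified={a.txt, b.txt, c.txt} staged={none}
After op 27 (git reset c.txt): modified={a.txt, b.txt, c.txt} staged={none}
After op 28 (git add c.txt): modified={a.txt, b.txt} staged={c.txt}
After op 29 (git add c.txt): modified={a.txt, b.txt} staged={c.txt}
After op 30 (modify c.txt): modified={a.txt, b.txt, c.txt} staged={c.txt}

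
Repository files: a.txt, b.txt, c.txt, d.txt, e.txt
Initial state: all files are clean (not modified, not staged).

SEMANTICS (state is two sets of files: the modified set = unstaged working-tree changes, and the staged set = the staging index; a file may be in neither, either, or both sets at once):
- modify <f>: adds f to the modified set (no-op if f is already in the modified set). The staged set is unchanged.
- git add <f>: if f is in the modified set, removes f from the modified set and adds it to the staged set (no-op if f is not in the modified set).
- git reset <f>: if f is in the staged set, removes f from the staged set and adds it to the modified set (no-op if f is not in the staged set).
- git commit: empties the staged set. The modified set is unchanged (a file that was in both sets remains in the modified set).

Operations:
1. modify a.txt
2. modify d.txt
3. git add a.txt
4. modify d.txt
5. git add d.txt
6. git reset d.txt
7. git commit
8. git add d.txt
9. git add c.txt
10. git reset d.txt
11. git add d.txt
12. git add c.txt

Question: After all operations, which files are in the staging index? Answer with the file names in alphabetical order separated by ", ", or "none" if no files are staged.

After op 1 (modify a.txt): modified={a.txt} staged={none}
After op 2 (modify d.txt): modified={a.txt, d.txt} staged={none}
After op 3 (git add a.txt): modified={d.txt} staged={a.txt}
After op 4 (modify d.txt): modified={d.txt} staged={a.txt}
After op 5 (git add d.txt): modified={none} staged={a.txt, d.txt}
After op 6 (git reset d.txt): modified={d.txt} staged={a.txt}
After op 7 (git commit): modified={d.txt} staged={none}
After op 8 (git add d.txt): modified={none} staged={d.txt}
After op 9 (git add c.txt): modified={none} staged={d.txt}
After op 10 (git reset d.txt): modified={d.txt} staged={none}
After op 11 (git add d.txt): modified={none} staged={d.txt}
After op 12 (git add c.txt): modified={none} staged={d.txt}

Answer: d.txt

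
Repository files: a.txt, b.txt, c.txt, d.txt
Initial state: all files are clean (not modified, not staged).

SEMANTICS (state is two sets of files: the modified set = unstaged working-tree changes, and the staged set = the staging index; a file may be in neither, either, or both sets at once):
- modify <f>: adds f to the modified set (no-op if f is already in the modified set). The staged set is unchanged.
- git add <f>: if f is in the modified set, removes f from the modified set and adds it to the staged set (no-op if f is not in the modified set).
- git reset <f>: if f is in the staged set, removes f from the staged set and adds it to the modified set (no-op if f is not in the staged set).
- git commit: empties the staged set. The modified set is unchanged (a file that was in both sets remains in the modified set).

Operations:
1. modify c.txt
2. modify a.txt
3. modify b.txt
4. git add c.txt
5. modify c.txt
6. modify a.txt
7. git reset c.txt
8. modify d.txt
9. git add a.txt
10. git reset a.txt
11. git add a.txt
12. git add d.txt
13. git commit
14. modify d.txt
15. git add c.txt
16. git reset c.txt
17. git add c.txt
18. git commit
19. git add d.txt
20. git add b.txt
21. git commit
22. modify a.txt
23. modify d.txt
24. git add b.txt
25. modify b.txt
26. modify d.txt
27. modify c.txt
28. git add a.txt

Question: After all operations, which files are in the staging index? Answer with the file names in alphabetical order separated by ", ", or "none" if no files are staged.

After op 1 (modify c.txt): modified={c.txt} staged={none}
After op 2 (modify a.txt): modified={a.txt, c.txt} staged={none}
After op 3 (modify b.txt): modified={a.txt, b.txt, c.txt} staged={none}
After op 4 (git add c.txt): modified={a.txt, b.txt} staged={c.txt}
After op 5 (modify c.txt): modified={a.txt, b.txt, c.txt} staged={c.txt}
After op 6 (modify a.txt): modified={a.txt, b.txt, c.txt} staged={c.txt}
After op 7 (git reset c.txt): modified={a.txt, b.txt, c.txt} staged={none}
After op 8 (modify d.txt): modified={a.txt, b.txt, c.txt, d.txt} staged={none}
After op 9 (git add a.txt): modified={b.txt, c.txt, d.txt} staged={a.txt}
After op 10 (git reset a.txt): modified={a.txt, b.txt, c.txt, d.txt} staged={none}
After op 11 (git add a.txt): modified={b.txt, c.txt, d.txt} staged={a.txt}
After op 12 (git add d.txt): modified={b.txt, c.txt} staged={a.txt, d.txt}
After op 13 (git commit): modified={b.txt, c.txt} staged={none}
After op 14 (modify d.txt): modified={b.txt, c.txt, d.txt} staged={none}
After op 15 (git add c.txt): modified={b.txt, d.txt} staged={c.txt}
After op 16 (git reset c.txt): modified={b.txt, c.txt, d.txt} staged={none}
After op 17 (git add c.txt): modified={b.txt, d.txt} staged={c.txt}
After op 18 (git commit): modified={b.txt, d.txt} staged={none}
After op 19 (git add d.txt): modified={b.txt} staged={d.txt}
After op 20 (git add b.txt): modified={none} staged={b.txt, d.txt}
After op 21 (git commit): modified={none} staged={none}
After op 22 (modify a.txt): modified={a.txt} staged={none}
After op 23 (modify d.txt): modified={a.txt, d.txt} staged={none}
After op 24 (git add b.txt): modified={a.txt, d.txt} staged={none}
After op 25 (modify b.txt): modified={a.txt, b.txt, d.txt} staged={none}
After op 26 (modify d.txt): modified={a.txt, b.txt, d.txt} staged={none}
After op 27 (modify c.txt): modified={a.txt, b.txt, c.txt, d.txt} staged={none}
After op 28 (git add a.txt): modified={b.txt, c.txt, d.txt} staged={a.txt}

Answer: a.txt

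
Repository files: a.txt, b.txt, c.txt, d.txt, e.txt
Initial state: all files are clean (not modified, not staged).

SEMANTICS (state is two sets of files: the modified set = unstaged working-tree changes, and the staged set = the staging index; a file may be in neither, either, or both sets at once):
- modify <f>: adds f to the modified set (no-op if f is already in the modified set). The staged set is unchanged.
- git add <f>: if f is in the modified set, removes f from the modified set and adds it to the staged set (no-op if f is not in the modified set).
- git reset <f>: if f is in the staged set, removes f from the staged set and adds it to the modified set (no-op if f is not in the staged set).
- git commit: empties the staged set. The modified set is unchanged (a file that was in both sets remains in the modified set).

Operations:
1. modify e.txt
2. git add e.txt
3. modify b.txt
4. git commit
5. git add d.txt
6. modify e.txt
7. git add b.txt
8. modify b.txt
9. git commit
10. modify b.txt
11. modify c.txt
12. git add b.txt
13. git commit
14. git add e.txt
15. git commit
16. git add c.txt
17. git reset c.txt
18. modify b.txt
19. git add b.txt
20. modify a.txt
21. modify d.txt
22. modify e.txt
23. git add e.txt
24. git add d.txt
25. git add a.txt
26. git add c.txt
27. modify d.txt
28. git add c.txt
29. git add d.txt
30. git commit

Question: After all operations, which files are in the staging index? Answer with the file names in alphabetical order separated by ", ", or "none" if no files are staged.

Answer: none

Derivation:
After op 1 (modify e.txt): modified={e.txt} staged={none}
After op 2 (git add e.txt): modified={none} staged={e.txt}
After op 3 (modify b.txt): modified={b.txt} staged={e.txt}
After op 4 (git commit): modified={b.txt} staged={none}
After op 5 (git add d.txt): modified={b.txt} staged={none}
After op 6 (modify e.txt): modified={b.txt, e.txt} staged={none}
After op 7 (git add b.txt): modified={e.txt} staged={b.txt}
After op 8 (modify b.txt): modified={b.txt, e.txt} staged={b.txt}
After op 9 (git commit): modified={b.txt, e.txt} staged={none}
After op 10 (modify b.txt): modified={b.txt, e.txt} staged={none}
After op 11 (modify c.txt): modified={b.txt, c.txt, e.txt} staged={none}
After op 12 (git add b.txt): modified={c.txt, e.txt} staged={b.txt}
After op 13 (git commit): modified={c.txt, e.txt} staged={none}
After op 14 (git add e.txt): modified={c.txt} staged={e.txt}
After op 15 (git commit): modified={c.txt} staged={none}
After op 16 (git add c.txt): modified={none} staged={c.txt}
After op 17 (git reset c.txt): modified={c.txt} staged={none}
After op 18 (modify b.txt): modified={b.txt, c.txt} staged={none}
After op 19 (git add b.txt): modified={c.txt} staged={b.txt}
After op 20 (modify a.txt): modified={a.txt, c.txt} staged={b.txt}
After op 21 (modify d.txt): modified={a.txt, c.txt, d.txt} staged={b.txt}
After op 22 (modify e.txt): modified={a.txt, c.txt, d.txt, e.txt} staged={b.txt}
After op 23 (git add e.txt): modified={a.txt, c.txt, d.txt} staged={b.txt, e.txt}
After op 24 (git add d.txt): modified={a.txt, c.txt} staged={b.txt, d.txt, e.txt}
After op 25 (git add a.txt): modified={c.txt} staged={a.txt, b.txt, d.txt, e.txt}
After op 26 (git add c.txt): modified={none} staged={a.txt, b.txt, c.txt, d.txt, e.txt}
After op 27 (modify d.txt): modified={d.txt} staged={a.txt, b.txt, c.txt, d.txt, e.txt}
After op 28 (git add c.txt): modified={d.txt} staged={a.txt, b.txt, c.txt, d.txt, e.txt}
After op 29 (git add d.txt): modified={none} staged={a.txt, b.txt, c.txt, d.txt, e.txt}
After op 30 (git commit): modified={none} staged={none}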